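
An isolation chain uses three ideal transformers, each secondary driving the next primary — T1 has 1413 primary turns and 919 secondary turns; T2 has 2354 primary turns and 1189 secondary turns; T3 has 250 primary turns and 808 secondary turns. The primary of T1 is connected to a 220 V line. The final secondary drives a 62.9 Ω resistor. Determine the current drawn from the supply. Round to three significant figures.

I_supply ≈ 3.94 A

Secondary of T1: V = 220.00 × 919/1413 = 143.09 V.
Secondary of T2: V = 143.09 × 1189/2354 = 72.272 V.
Secondary of T3: V = 72.272 × 808/250 = 233.58 V.
I_load = 233.58/62.9 = 3.7136 A, so P_out = 233.58 × 3.7136 = 867.43 W.
All ideal ⇒ P_in = P_out, so I_supply = 867.43/220 = 3.94 A.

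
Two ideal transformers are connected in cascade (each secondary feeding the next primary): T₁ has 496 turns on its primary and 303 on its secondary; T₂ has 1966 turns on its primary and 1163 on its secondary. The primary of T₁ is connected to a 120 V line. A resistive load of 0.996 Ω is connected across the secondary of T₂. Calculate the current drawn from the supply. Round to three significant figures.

I_supply ≈ 15.7 A

After T₁: V = 120.00 × 303/496 = 73.306 V.
After T₂: V = 73.306 × 1163/1966 = 43.365 V.
I_load = 43.365/0.996 = 43.539 A, so P_out = 43.365 × 43.539 = 1888.1 W.
All ideal ⇒ P_in = P_out, so I_supply = 1888.1/120 = 15.7 A.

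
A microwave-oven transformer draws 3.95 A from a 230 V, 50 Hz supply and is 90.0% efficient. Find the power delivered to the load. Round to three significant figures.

P_in = V_p I_p = 230 × 3.95 = 908.50 W.
P_out = η P_in = 0.900 × 908.50 = 818 W.

P_out ≈ 818 W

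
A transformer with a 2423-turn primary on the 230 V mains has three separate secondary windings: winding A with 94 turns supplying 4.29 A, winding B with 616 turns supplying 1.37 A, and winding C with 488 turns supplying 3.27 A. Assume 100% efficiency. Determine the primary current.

I_p ≈ 1.17 A

V_A = 230 × 94/2423 = 8.9228 V; V_B = 230 × 616/2423 = 58.473 V; V_C = 230 × 488/2423 = 46.323 V.
P_out = V_A I_A + V_B I_B + V_C I_C = 8.9228×4.29 + 58.473×1.37 + 46.323×3.27 = 38.279 + 80.108 + 151.48 = 269.86 W.
Ideal ⇒ P_in = P_out, so I_p = P_out/V_p = 269.86/230 = 1.17 A.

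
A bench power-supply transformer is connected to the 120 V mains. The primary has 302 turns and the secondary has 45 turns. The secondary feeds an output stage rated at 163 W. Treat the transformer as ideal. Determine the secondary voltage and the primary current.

V_s = V_p × N_s/N_p = 120 × 45/302 = 17.881 V.
I_s = P/V_s = 163/17.881 = 9.1159 A.
I_p = I_s × N_s/N_p = 9.1159 × 45/302 = 1.36 A.

V_s ≈ 17.9 V, I_p ≈ 1.36 A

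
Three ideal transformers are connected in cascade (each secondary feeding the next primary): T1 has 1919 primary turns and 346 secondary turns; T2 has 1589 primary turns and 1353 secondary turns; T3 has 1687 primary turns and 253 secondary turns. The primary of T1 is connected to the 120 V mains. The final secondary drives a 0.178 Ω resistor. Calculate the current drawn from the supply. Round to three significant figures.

After T1: V = 120.00 × 346/1919 = 21.636 V.
After T2: V = 21.636 × 1353/1589 = 18.423 V.
After T3: V = 18.423 × 253/1687 = 2.7629 V.
I_load = 2.7629/0.178 = 15.522 A, so P_out = 2.7629 × 15.522 = 42.885 W.
All ideal ⇒ P_in = P_out, so I_supply = 42.885/120 = 0.357 A.

I_supply ≈ 0.357 A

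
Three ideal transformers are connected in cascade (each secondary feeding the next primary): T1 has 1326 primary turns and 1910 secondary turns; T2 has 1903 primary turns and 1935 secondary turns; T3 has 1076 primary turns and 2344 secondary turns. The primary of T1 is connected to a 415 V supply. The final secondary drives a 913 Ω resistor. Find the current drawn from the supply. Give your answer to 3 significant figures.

Secondary of T1: V = 415.00 × 1910/1326 = 597.78 V.
Secondary of T2: V = 597.78 × 1935/1903 = 607.83 V.
Secondary of T3: V = 607.83 × 2344/1076 = 1324.1 V.
I_load = 1324.1/913 = 1.4503 A, so P_out = 1324.1 × 1.4503 = 1920.3 W.
All ideal ⇒ P_in = P_out, so I_supply = 1920.3/415 = 4.63 A.

I_supply ≈ 4.63 A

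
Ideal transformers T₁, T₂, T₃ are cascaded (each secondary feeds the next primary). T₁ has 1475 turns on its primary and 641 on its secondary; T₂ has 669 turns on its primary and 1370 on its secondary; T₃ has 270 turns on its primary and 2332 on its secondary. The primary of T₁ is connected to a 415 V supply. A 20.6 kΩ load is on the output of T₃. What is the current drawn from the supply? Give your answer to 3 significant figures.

I_supply ≈ 1.19 A

Secondary of T₁: V = 415.00 × 641/1475 = 180.35 V.
Secondary of T₂: V = 180.35 × 1370/669 = 369.32 V.
Secondary of T₃: V = 369.32 × 2332/270 = 3189.9 V.
I_load = 3189.9/20600 = 0.15485 A, so P_out = 3189.9 × 0.15485 = 493.95 W.
All ideal ⇒ P_in = P_out, so I_supply = 493.95/415 = 1.19 A.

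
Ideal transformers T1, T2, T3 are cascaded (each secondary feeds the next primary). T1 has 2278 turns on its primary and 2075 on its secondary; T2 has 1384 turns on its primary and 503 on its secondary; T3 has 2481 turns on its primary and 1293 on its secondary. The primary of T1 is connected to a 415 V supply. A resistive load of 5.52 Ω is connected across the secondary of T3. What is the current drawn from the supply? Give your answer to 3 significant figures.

I_supply ≈ 2.24 A

After T1: V = 415.00 × 2075/2278 = 378.02 V.
After T2: V = 378.02 × 503/1384 = 137.39 V.
After T3: V = 137.39 × 1293/2481 = 71.601 V.
I_load = 71.601/5.52 = 12.971 A, so P_out = 71.601 × 12.971 = 928.74 W.
All ideal ⇒ P_in = P_out, so I_supply = 928.74/415 = 2.24 A.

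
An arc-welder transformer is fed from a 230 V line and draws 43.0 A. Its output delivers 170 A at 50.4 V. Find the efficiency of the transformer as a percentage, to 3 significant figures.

η ≈ 86.6%

P_in = 230 × 43.0 = 9890.00 W.
P_out = 50.4 × 170 = 8568.00 W.
η = P_out/P_in = 8568.00/9890.00 = 0.866.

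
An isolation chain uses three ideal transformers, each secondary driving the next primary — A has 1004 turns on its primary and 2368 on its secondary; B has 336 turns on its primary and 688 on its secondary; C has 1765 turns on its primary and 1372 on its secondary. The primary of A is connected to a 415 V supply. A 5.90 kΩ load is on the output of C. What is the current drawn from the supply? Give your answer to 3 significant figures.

I_supply ≈ 0.991 A

Secondary of A: V = 415.00 × 2368/1004 = 978.80 V.
Secondary of B: V = 978.80 × 688/336 = 2004.2 V.
Secondary of C: V = 2004.2 × 1372/1765 = 1558.0 V.
I_load = 1558.0/5900 = 0.26406 A, so P_out = 1558.0 × 0.26406 = 411.39 W.
All ideal ⇒ P_in = P_out, so I_supply = 411.39/415 = 0.991 A.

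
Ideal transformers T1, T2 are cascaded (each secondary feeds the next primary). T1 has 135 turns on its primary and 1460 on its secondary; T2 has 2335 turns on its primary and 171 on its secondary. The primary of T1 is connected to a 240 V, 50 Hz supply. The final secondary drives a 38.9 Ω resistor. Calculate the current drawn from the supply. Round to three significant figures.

I_supply ≈ 3.87 A

After T1: V = 240.00 × 1460/135 = 2595.6 V.
After T2: V = 2595.6 × 171/2335 = 190.08 V.
I_load = 190.08/38.9 = 4.8864 A, so P_out = 190.08 × 4.8864 = 928.82 W.
All ideal ⇒ P_in = P_out, so I_supply = 928.82/240 = 3.87 A.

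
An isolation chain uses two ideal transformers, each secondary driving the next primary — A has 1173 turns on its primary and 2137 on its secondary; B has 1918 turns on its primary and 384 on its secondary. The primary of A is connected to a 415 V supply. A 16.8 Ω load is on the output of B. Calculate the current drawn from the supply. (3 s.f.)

Secondary of A: V = 415.00 × 2137/1173 = 756.06 V.
Secondary of B: V = 756.06 × 384/1918 = 151.37 V.
I_load = 151.37/16.8 = 9.0101 A, so P_out = 151.37 × 9.0101 = 1363.8 W.
All ideal ⇒ P_in = P_out, so I_supply = 1363.8/415 = 3.29 A.

I_supply ≈ 3.29 A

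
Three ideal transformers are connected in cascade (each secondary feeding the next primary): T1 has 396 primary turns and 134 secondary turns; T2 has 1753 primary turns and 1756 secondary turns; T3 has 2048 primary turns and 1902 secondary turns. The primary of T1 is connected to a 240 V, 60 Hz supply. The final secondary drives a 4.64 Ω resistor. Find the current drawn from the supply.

I_supply ≈ 5.13 A

Secondary of T1: V = 240.00 × 134/396 = 81.212 V.
Secondary of T2: V = 81.212 × 1756/1753 = 81.351 V.
Secondary of T3: V = 81.351 × 1902/2048 = 75.552 V.
I_load = 75.552/4.64 = 16.283 A, so P_out = 75.552 × 16.283 = 1230.2 W.
All ideal ⇒ P_in = P_out, so I_supply = 1230.2/240 = 5.13 A.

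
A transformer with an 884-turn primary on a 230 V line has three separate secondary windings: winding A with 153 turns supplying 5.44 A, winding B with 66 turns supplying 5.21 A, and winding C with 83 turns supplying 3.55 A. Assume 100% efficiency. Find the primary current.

V_A = 230 × 153/884 = 39.808 V; V_B = 230 × 66/884 = 17.172 V; V_C = 230 × 83/884 = 21.595 V.
P_out = V_A I_A + V_B I_B + V_C I_C = 39.808×5.44 + 17.172×5.21 + 21.595×3.55 = 216.55 + 89.466 + 76.662 = 382.68 W.
Ideal ⇒ P_in = P_out, so I_p = P_out/V_p = 382.68/230 = 1.66 A.

I_p ≈ 1.66 A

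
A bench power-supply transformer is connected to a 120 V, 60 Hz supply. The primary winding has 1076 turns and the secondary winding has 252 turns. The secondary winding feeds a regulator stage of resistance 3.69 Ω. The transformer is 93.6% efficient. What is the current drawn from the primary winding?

I_p ≈ 1.91 A

V_s = 120 × 252/1076 = 28.104 V.
I_s = V_s/R = 28.104/3.69 = 7.6163 A.
P_out = V_s I_s = 28.104 × 7.6163 = 214.05 W.
P_in = P_out/η = 214.05/0.936 = 228.68 W.
I_p = P_in/V_p = 228.68/120 = 1.91 A.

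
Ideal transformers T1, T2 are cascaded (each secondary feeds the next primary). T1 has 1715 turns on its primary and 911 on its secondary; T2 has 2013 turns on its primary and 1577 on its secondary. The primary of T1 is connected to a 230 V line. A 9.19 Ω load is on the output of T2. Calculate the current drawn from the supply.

I_supply ≈ 4.33 A

Secondary of T1: V = 230.00 × 911/1715 = 122.17 V.
Secondary of T2: V = 122.17 × 1577/2013 = 95.713 V.
I_load = 95.713/9.19 = 10.415 A, so P_out = 95.713 × 10.415 = 996.84 W.
All ideal ⇒ P_in = P_out, so I_supply = 996.84/230 = 4.33 A.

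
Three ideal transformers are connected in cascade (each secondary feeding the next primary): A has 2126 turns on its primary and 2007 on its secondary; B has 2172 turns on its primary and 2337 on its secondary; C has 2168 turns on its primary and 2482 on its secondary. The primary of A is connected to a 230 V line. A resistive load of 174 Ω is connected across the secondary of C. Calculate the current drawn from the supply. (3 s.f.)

I_supply ≈ 1.79 A

After A: V = 230.00 × 2007/2126 = 217.13 V.
After B: V = 217.13 × 2337/2172 = 233.62 V.
After C: V = 233.62 × 2482/2168 = 267.46 V.
I_load = 267.46/174 = 1.5371 A, so P_out = 267.46 × 1.5371 = 411.11 W.
All ideal ⇒ P_in = P_out, so I_supply = 411.11/230 = 1.79 A.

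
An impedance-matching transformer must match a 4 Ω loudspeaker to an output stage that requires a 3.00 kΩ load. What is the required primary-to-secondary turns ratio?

N_p/N_s ≈ 27.4

Z_p/Z_s = (N_p/N_s)², so N_p/N_s = √(3000/4) = √750 = 27.4.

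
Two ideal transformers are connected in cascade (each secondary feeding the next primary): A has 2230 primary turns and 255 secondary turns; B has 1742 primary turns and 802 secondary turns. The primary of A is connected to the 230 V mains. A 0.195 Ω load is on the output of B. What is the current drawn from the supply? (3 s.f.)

I_supply ≈ 3.27 A

Secondary of A: V = 230.00 × 255/2230 = 26.300 V.
Secondary of B: V = 26.300 × 802/1742 = 12.108 V.
I_load = 12.108/0.195 = 62.095 A, so P_out = 12.108 × 62.095 = 751.87 W.
All ideal ⇒ P_in = P_out, so I_supply = 751.87/230 = 3.27 A.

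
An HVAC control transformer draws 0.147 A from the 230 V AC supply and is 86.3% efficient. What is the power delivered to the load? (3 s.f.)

P_out ≈ 29.2 W

P_in = V_in I_in = 230 × 0.147 = 33.810 W.
P_out = η P_in = 0.863 × 33.810 = 29.2 W.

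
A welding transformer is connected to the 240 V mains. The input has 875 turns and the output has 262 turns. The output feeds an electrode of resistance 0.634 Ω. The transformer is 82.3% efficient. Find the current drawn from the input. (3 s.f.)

V_out = 240 × 262/875 = 71.863 V.
I_out = V_out/R = 71.863/0.634 = 113.35 A.
P_out = V_out I_out = 71.863 × 113.35 = 8145.5 W.
P_in = P_out/η = 8145.5/0.823 = 9897.4 W.
I_in = P_in/V_in = 9897.4/240 = 41.2 A.

I_in ≈ 41.2 A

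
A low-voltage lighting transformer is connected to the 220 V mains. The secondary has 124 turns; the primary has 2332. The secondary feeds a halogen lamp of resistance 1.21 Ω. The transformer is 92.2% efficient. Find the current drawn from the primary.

V_s = 220 × 124/2332 = 11.698 V.
I_s = V_s/R = 11.698/1.21 = 9.6679 A.
P_out = V_s I_s = 11.698 × 9.6679 = 113.10 W.
P_in = P_out/η = 113.10/0.922 = 122.66 W.
I_p = P_in/V_p = 122.66/220 = 0.558 A.

I_p ≈ 0.558 A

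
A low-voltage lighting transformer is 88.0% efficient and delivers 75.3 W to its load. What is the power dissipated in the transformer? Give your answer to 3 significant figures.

P_in = P_out/η = 75.3/0.880 = 85.5682 W.
P_loss = P_in − P_out = 85.5682 − 75.3 = 10.3 W.

P_loss ≈ 10.3 W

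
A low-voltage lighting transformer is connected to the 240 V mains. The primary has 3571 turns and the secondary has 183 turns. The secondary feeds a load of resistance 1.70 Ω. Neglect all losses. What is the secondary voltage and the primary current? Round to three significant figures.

V_s ≈ 12.3 V, I_p ≈ 0.371 A

V_s = V_p × N_s/N_p = 240 × 183/3571 = 12.299 V.
I_s = V_s/R = 12.299/1.70 = 7.2348 A.
I_p = I_s × N_s/N_p = 7.2348 × 183/3571 = 0.371 A.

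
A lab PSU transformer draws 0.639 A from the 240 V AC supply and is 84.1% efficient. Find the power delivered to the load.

P_in = V_p I_p = 240 × 0.639 = 153.36 W.
P_out = η P_in = 0.841 × 153.36 = 129 W.

P_out ≈ 129 W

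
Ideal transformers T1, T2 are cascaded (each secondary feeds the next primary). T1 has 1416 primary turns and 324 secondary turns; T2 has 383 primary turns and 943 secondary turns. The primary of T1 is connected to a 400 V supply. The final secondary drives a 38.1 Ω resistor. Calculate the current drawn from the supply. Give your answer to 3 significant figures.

I_supply ≈ 3.33 A

After T1: V = 400.00 × 324/1416 = 91.525 V.
After T2: V = 91.525 × 943/383 = 225.35 V.
I_load = 225.35/38.1 = 5.9147 A, so P_out = 225.35 × 5.9147 = 1332.9 W.
All ideal ⇒ P_in = P_out, so I_supply = 1332.9/400 = 3.33 A.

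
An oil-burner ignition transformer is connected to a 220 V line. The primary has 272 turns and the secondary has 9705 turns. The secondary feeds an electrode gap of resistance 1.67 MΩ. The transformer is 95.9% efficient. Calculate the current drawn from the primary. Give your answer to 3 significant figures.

V_s = 220 × 9705/272 = 7849.6 V.
I_s = V_s/R = 7849.6/(1.67×10^6) = 0.0047004 A.
P_out = V_s I_s = 7849.6 × 0.0047004 = 36.896 W.
P_in = P_out/η = 36.896/0.959 = 38.474 W.
I_p = P_in/V_p = 38.474/220 = 0.175 A.

I_p ≈ 0.175 A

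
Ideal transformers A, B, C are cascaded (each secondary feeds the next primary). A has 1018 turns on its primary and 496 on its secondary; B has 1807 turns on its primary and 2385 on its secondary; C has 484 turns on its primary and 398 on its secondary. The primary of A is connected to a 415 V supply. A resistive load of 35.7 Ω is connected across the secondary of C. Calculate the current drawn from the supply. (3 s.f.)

After A: V = 415.00 × 496/1018 = 202.20 V.
After B: V = 202.20 × 2385/1807 = 266.88 V.
After C: V = 266.88 × 398/484 = 219.46 V.
I_load = 219.46/35.7 = 6.1473 A, so P_out = 219.46 × 6.1473 = 1349.1 W.
All ideal ⇒ P_in = P_out, so I_supply = 1349.1/415 = 3.25 A.

I_supply ≈ 3.25 A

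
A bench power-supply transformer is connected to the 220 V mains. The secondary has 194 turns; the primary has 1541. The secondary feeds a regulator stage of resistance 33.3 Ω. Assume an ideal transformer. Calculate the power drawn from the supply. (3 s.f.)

V_s = V_p × N_s/N_p = 220 × 194/1541 = 27.696 V.
I_s = V_s/R = 27.696/33.3 = 0.83172 A.
I_p = I_s × N_s/N_p = 0.83172 × 194/1541 = 0.10471 A.
P = V_p I_p = 220 × 0.10471 = 23.0 W.

P ≈ 23.0 W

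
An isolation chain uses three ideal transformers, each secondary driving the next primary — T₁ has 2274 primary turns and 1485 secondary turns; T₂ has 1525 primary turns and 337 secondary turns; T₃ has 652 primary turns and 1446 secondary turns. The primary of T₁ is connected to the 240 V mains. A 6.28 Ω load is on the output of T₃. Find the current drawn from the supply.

I_supply ≈ 3.91 A

Secondary of T₁: V = 240.00 × 1485/2274 = 156.73 V.
Secondary of T₂: V = 156.73 × 337/1525 = 34.634 V.
Secondary of T₃: V = 34.634 × 1446/652 = 76.812 V.
I_load = 76.812/6.28 = 12.231 A, so P_out = 76.812 × 12.231 = 939.50 W.
All ideal ⇒ P_in = P_out, so I_supply = 939.50/240 = 3.91 A.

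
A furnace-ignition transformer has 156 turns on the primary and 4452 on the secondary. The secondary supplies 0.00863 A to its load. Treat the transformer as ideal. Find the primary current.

For an ideal transformer I_p/I_s = N_s/N_p, so I_p = 0.00863 × 4452/156 = 0.246 A.

I_p ≈ 0.246 A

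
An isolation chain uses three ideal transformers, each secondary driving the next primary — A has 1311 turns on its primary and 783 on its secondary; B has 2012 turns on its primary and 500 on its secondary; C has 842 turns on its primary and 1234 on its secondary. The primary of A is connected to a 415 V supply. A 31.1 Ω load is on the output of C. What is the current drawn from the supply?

I_supply ≈ 0.631 A

After A: V = 415.00 × 783/1311 = 247.86 V.
After B: V = 247.86 × 500/2012 = 61.596 V.
After C: V = 61.596 × 1234/842 = 90.272 V.
I_load = 90.272/31.1 = 2.9026 A, so P_out = 90.272 × 2.9026 = 262.03 W.
All ideal ⇒ P_in = P_out, so I_supply = 262.03/415 = 0.631 A.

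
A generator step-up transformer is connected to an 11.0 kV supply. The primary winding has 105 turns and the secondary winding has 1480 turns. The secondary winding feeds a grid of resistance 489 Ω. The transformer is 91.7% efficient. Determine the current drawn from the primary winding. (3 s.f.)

I_p ≈ 4870 A

V_s = 11000 × 1480/105 = 155050 V.
I_s = V_s/R = 155050/489 = 317.07 A.
P_out = V_s I_s = 155050 × 317.07 = 4.9161×10^7 W.
P_in = P_out/η = 4.9161×10^7/0.917 = 5.3611×10^7 W.
I_p = P_in/V_p = 5.3611×10^7/11000 = 4870 A.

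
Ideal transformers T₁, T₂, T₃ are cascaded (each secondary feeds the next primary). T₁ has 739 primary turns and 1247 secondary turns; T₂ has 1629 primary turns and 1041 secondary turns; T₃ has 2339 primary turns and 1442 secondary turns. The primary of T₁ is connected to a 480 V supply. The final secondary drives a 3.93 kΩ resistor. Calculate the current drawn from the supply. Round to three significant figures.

After T₁: V = 480.00 × 1247/739 = 809.96 V.
After T₂: V = 809.96 × 1041/1629 = 517.60 V.
After T₃: V = 517.60 × 1442/2339 = 319.10 V.
I_load = 319.10/3930 = 0.081196 A, so P_out = 319.10 × 0.081196 = 25.910 W.
All ideal ⇒ P_in = P_out, so I_supply = 25.910/480 = 0.0540 A.

I_supply ≈ 0.0540 A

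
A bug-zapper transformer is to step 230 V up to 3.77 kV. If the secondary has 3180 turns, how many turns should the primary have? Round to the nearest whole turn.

N_p = 194 turns

N_p/N_s = V_p/V_s, so N_p = 3180 × 230/3770 = 194.0 ≈ 194 turns.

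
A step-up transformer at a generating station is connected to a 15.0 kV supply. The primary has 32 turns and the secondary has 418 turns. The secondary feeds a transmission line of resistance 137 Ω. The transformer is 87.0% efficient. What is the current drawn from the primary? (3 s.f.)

V_s = 15000 × 418/32 = 195940 V.
I_s = V_s/R = 195940/137 = 1430.2 A.
P_out = V_s I_s = 195940 × 1430.2 = 2.8023×10^8 W.
P_in = P_out/η = 2.8023×10^8/0.870 = 3.2210×10^8 W.
I_p = P_in/V_p = 3.2210×10^8/15000 = 21500 A.

I_p ≈ 21500 A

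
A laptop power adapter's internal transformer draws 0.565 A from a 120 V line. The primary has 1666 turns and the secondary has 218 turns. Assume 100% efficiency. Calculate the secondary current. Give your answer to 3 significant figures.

I_s ≈ 4.32 A

I_s/I_p = N_p/N_s, so I_s = 0.565 × 1666/218 = 4.32 A.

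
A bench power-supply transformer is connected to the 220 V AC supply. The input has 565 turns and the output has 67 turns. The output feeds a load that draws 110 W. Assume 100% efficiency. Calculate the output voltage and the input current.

V_out ≈ 26.1 V, I_in ≈ 0.500 A

V_out = V_in × N_out/N_in = 220 × 67/565 = 26.088 V.
I_out = P/V_out = 110/26.088 = 4.2164 A.
I_in = I_out × N_out/N_in = 4.2164 × 67/565 = 0.500 A.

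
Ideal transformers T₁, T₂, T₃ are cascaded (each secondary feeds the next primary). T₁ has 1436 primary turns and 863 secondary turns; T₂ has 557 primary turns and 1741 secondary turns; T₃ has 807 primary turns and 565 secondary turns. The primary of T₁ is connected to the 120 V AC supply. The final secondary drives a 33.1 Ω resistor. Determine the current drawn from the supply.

I_supply ≈ 6.27 A

Secondary of T₁: V = 120.00 × 863/1436 = 72.117 V.
Secondary of T₂: V = 72.117 × 1741/557 = 225.41 V.
Secondary of T₃: V = 225.41 × 565/807 = 157.82 V.
I_load = 157.82/33.1 = 4.7679 A, so P_out = 157.82 × 4.7679 = 752.46 W.
All ideal ⇒ P_in = P_out, so I_supply = 752.46/120 = 6.27 A.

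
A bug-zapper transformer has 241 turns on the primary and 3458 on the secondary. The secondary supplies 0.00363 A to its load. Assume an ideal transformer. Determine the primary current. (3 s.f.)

I_p ≈ 0.0521 A

For an ideal transformer I_p/I_s = N_s/N_p, so I_p = 0.00363 × 3458/241 = 0.0521 A.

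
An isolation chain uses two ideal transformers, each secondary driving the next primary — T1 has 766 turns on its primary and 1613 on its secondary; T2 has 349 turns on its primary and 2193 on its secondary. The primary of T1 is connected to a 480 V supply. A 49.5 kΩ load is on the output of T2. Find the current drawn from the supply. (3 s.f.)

After T1: V = 480.00 × 1613/766 = 1010.8 V.
After T2: V = 1010.8 × 2193/349 = 6351.3 V.
I_load = 6351.3/49500 = 0.12831 A, so P_out = 6351.3 × 0.12831 = 814.92 W.
All ideal ⇒ P_in = P_out, so I_supply = 814.92/480 = 1.70 A.

I_supply ≈ 1.70 A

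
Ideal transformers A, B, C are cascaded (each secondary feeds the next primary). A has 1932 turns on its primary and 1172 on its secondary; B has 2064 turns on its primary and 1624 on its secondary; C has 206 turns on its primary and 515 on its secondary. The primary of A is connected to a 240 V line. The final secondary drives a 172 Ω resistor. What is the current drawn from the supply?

I_supply ≈ 1.99 A

Secondary of A: V = 240.00 × 1172/1932 = 145.59 V.
Secondary of B: V = 145.59 × 1624/2064 = 114.55 V.
Secondary of C: V = 114.55 × 515/206 = 286.38 V.
I_load = 286.38/172 = 1.6650 A, so P_out = 286.38 × 1.6650 = 476.83 W.
All ideal ⇒ P_in = P_out, so I_supply = 476.83/240 = 1.99 A.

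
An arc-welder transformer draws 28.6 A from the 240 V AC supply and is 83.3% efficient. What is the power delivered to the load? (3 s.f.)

P_in = V_p I_p = 240 × 28.6 = 6864.0 W.
P_out = η P_in = 0.833 × 6864.0 = 5720 W.

P_out ≈ 5720 W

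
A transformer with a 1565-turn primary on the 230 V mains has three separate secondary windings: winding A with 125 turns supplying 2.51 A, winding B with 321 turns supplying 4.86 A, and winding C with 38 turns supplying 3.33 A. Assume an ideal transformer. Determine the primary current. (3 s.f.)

I_p ≈ 1.28 A

V_A = 230 × 125/1565 = 18.371 V; V_B = 230 × 321/1565 = 47.176 V; V_C = 230 × 38/1565 = 5.5847 V.
P_out = V_A I_A + V_B I_B + V_C I_C = 18.371×2.51 + 47.176×4.86 + 5.5847×3.33 = 46.110 + 229.27 + 18.597 = 293.98 W.
Ideal ⇒ P_in = P_out, so I_p = P_out/V_p = 293.98/230 = 1.28 A.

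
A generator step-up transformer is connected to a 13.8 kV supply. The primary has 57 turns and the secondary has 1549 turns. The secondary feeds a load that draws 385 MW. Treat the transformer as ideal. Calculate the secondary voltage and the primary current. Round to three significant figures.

V_s ≈ 375000 V, I_p ≈ 27900 A

V_s = V_p × N_s/N_p = 13800 × 1549/57 = 375020 V.
I_s = P/V_s = 3.85×10^8/375020 = 1026.6 A.
I_p = I_s × N_s/N_p = 1026.6 × 1549/57 = 27900 A.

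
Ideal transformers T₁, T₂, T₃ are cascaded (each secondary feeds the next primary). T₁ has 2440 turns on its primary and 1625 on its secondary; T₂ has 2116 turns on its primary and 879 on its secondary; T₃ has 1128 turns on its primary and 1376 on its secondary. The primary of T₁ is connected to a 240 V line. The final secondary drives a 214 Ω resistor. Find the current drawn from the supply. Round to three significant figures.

Secondary of T₁: V = 240.00 × 1625/2440 = 159.84 V.
Secondary of T₂: V = 159.84 × 879/2116 = 66.397 V.
Secondary of T₃: V = 66.397 × 1376/1128 = 80.995 V.
I_load = 80.995/214 = 0.37848 A, so P_out = 80.995 × 0.37848 = 30.655 W.
All ideal ⇒ P_in = P_out, so I_supply = 30.655/240 = 0.128 A.

I_supply ≈ 0.128 A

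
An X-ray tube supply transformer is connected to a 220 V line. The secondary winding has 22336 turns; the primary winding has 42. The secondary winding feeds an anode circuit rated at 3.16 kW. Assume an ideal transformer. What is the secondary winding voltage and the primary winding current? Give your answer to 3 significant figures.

V_s ≈ 117000 V, I_p ≈ 14.4 A

V_s = V_p × N_s/N_p = 220 × 22336/42 = 117000 V.
I_s = P/V_s = 3160/117000 = 0.027009 A.
I_p = I_s × N_s/N_p = 0.027009 × 22336/42 = 14.4 A.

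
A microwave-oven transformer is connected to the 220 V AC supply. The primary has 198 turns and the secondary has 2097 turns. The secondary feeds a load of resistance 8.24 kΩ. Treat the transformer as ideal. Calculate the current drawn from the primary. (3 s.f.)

V_s = V_p × N_s/N_p = 220 × 2097/198 = 2330.0 V.
I_s = V_s/R = 2330.0/8240 = 0.28277 A.
For an ideal transformer I_p N_p = I_s N_s, so I_p = 0.28277 × 2097/198 = 2.99 A.

I_p ≈ 2.99 A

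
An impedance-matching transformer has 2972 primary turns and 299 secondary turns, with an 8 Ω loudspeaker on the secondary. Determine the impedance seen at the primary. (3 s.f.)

Z_p ≈ 790 Ω

Z_p = (N_p/N_s)² × Z_s = (2972/299)² × 8 = 790 Ω.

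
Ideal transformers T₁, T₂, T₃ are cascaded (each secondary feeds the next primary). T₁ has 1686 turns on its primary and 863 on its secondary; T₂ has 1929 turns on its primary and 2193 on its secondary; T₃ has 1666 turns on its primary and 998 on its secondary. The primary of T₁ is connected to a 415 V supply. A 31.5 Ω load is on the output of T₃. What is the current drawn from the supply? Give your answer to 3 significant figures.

I_supply ≈ 1.60 A

After T₁: V = 415.00 × 863/1686 = 212.42 V.
After T₂: V = 212.42 × 2193/1929 = 241.49 V.
After T₃: V = 241.49 × 998/1666 = 144.66 V.
I_load = 144.66/31.5 = 4.5925 A, so P_out = 144.66 × 4.5925 = 664.38 W.
All ideal ⇒ P_in = P_out, so I_supply = 664.38/415 = 1.60 A.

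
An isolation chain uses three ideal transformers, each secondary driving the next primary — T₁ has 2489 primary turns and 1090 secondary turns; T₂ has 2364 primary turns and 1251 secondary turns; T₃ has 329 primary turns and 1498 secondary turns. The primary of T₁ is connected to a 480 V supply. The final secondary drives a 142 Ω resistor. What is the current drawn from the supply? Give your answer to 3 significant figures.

After T₁: V = 480.00 × 1090/2489 = 210.20 V.
After T₂: V = 210.20 × 1251/2364 = 111.24 V.
After T₃: V = 111.24 × 1498/329 = 506.49 V.
I_load = 506.49/142 = 3.5668 A, so P_out = 506.49 × 3.5668 = 1806.5 W.
All ideal ⇒ P_in = P_out, so I_supply = 1806.5/480 = 3.76 A.

I_supply ≈ 3.76 A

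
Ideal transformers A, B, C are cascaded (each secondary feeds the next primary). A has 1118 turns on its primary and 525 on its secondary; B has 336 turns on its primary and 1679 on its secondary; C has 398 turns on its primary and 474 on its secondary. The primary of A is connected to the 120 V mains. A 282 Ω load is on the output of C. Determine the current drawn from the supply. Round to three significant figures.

Secondary of A: V = 120.00 × 525/1118 = 56.351 V.
Secondary of B: V = 56.351 × 1679/336 = 281.59 V.
Secondary of C: V = 281.59 × 474/398 = 335.36 V.
I_load = 335.36/282 = 1.1892 A, so P_out = 335.36 × 1.1892 = 398.81 W.
All ideal ⇒ P_in = P_out, so I_supply = 398.81/120 = 3.32 A.

I_supply ≈ 3.32 A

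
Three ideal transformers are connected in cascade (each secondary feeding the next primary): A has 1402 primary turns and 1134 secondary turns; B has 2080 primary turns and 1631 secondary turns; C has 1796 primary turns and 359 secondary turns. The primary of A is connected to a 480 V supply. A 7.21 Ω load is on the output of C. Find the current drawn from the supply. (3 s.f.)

I_supply ≈ 1.07 A

Secondary of A: V = 480.00 × 1134/1402 = 388.25 V.
Secondary of B: V = 388.25 × 1631/2080 = 304.44 V.
Secondary of C: V = 304.44 × 359/1796 = 60.853 V.
I_load = 60.853/7.21 = 8.4401 A, so P_out = 60.853 × 8.4401 = 513.61 W.
All ideal ⇒ P_in = P_out, so I_supply = 513.61/480 = 1.07 A.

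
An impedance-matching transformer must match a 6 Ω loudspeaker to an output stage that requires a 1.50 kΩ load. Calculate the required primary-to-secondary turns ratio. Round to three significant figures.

Z_p/Z_s = (N_p/N_s)², so N_p/N_s = √(1500/6) = √250 = 15.8.

N_p/N_s ≈ 15.8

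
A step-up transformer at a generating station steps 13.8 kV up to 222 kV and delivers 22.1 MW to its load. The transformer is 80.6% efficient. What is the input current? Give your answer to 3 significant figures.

I_in ≈ 1990 A

P_in = P_out/η = 2.21×10^7/0.806 = 2.7419×10^7 W.
I_in = P_in/V_in = 2.7419×10^7/13800 = 1990 A.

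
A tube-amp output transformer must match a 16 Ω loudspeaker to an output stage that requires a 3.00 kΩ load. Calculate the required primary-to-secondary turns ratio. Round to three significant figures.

Z_p/Z_s = (N_p/N_s)², so N_p/N_s = √(3000/16) = √188 = 13.7.

N_p/N_s ≈ 13.7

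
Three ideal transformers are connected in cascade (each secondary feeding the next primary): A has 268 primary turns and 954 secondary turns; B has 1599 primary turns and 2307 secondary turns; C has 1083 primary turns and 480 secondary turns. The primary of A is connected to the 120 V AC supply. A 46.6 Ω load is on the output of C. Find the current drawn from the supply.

I_supply ≈ 13.3 A

After A: V = 120.00 × 954/268 = 427.16 V.
After B: V = 427.16 × 2307/1599 = 616.30 V.
After C: V = 616.30 × 480/1083 = 273.15 V.
I_load = 273.15/46.6 = 5.8617 A, so P_out = 273.15 × 5.8617 = 1601.1 W.
All ideal ⇒ P_in = P_out, so I_supply = 1601.1/120 = 13.3 A.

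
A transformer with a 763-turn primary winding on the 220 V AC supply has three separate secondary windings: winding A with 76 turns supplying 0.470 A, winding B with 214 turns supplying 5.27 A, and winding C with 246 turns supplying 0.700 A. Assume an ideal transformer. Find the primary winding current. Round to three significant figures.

I_p ≈ 1.75 A

V_A = 220 × 76/763 = 21.913 V; V_B = 220 × 214/763 = 61.704 V; V_C = 220 × 246/763 = 70.931 V.
P_out = V_A I_A + V_B I_B + V_C I_C = 21.913×0.470 + 61.704×5.27 + 70.931×0.700 = 10.299 + 325.18 + 49.651 = 385.13 W.
Ideal ⇒ P_in = P_out, so I_p = P_out/V_p = 385.13/220 = 1.75 A.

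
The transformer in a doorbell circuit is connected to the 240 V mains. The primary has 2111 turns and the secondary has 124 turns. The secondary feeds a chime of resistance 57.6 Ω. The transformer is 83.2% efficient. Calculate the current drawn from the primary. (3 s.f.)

V_s = 240 × 124/2111 = 14.098 V.
I_s = V_s/R = 14.098/57.6 = 0.24475 A.
P_out = V_s I_s = 14.098 × 0.24475 = 3.4504 W.
P_in = P_out/η = 3.4504/0.832 = 4.1471 W.
I_p = P_in/V_p = 4.1471/240 = 0.0173 A.

I_p ≈ 0.0173 A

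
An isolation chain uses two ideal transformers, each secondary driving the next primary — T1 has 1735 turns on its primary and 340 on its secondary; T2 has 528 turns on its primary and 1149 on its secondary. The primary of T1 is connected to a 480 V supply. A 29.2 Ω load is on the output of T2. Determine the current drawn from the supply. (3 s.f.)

After T1: V = 480.00 × 340/1735 = 94.063 V.
After T2: V = 94.063 × 1149/528 = 204.69 V.
I_load = 204.69/29.2 = 7.0101 A, so P_out = 204.69 × 7.0101 = 1434.9 W.
All ideal ⇒ P_in = P_out, so I_supply = 1434.9/480 = 2.99 A.

I_supply ≈ 2.99 A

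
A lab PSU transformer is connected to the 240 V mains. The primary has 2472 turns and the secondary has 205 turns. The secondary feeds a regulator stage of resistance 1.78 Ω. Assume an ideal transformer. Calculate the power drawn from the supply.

P ≈ 223 W

V_s = V_p × N_s/N_p = 240 × 205/2472 = 19.903 V.
I_s = V_s/R = 19.903/1.78 = 11.181 A.
I_p = I_s × N_s/N_p = 11.181 × 205/2472 = 0.92726 A.
P = V_p I_p = 240 × 0.92726 = 223 W.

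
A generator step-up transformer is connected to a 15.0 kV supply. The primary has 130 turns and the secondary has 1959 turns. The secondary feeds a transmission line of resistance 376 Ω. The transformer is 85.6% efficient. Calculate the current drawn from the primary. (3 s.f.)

I_p ≈ 10600 A

V_s = 15000 × 1959/130 = 226040 V.
I_s = V_s/R = 226040/376 = 601.17 A.
P_out = V_s I_s = 226040 × 601.17 = 1.3589×10^8 W.
P_in = P_out/η = 1.3589×10^8/0.856 = 1.5875×10^8 W.
I_p = P_in/V_p = 1.5875×10^8/15000 = 10600 A.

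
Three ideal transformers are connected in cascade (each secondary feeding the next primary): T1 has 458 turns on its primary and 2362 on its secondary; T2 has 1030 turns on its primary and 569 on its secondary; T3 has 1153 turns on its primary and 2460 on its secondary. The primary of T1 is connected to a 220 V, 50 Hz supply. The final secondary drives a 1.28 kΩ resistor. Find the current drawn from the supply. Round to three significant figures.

I_supply ≈ 6.35 A

Secondary of T1: V = 220.00 × 2362/458 = 1134.6 V.
Secondary of T2: V = 1134.6 × 569/1030 = 626.78 V.
Secondary of T3: V = 626.78 × 2460/1153 = 1337.3 V.
I_load = 1337.3/1280 = 1.0447 A, so P_out = 1337.3 × 1.0447 = 1397.1 W.
All ideal ⇒ P_in = P_out, so I_supply = 1397.1/220 = 6.35 A.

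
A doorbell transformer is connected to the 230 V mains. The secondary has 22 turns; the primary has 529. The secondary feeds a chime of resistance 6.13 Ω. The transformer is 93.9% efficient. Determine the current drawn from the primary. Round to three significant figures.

I_p ≈ 0.0691 A

V_s = 230 × 22/529 = 9.5652 V.
I_s = V_s/R = 9.5652/6.13 = 1.5604 A.
P_out = V_s I_s = 9.5652 × 1.5604 = 14.926 W.
P_in = P_out/η = 14.926/0.939 = 15.895 W.
I_p = P_in/V_p = 15.895/230 = 0.0691 A.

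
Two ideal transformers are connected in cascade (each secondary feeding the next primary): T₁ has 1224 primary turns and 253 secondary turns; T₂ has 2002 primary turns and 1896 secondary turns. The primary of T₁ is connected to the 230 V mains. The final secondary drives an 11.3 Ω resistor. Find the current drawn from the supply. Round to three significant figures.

Secondary of T₁: V = 230.00 × 253/1224 = 47.541 V.
Secondary of T₂: V = 47.541 × 1896/2002 = 45.024 V.
I_load = 45.024/11.3 = 3.9844 A, so P_out = 45.024 × 3.9844 = 179.39 W.
All ideal ⇒ P_in = P_out, so I_supply = 179.39/230 = 0.780 A.

I_supply ≈ 0.780 A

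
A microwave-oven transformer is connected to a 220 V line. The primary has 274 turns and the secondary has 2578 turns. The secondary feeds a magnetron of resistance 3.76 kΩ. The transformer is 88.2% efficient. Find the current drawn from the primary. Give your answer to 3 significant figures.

V_s = 220 × 2578/274 = 2069.9 V.
I_s = V_s/R = 2069.9/3760 = 0.55051 A.
P_out = V_s I_s = 2069.9 × 0.55051 = 1139.5 W.
P_in = P_out/η = 1139.5/0.882 = 1292.0 W.
I_p = P_in/V_p = 1292.0/220 = 5.87 A.

I_p ≈ 5.87 A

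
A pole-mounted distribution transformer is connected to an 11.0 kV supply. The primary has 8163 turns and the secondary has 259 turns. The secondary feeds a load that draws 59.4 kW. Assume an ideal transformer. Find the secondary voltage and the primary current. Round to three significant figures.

V_s = V_p × N_s/N_p = 11000 × 259/8163 = 349.01 V.
I_s = P/V_s = 59400/349.01 = 170.19 A.
I_p = I_s × N_s/N_p = 170.19 × 259/8163 = 5.40 A.

V_s ≈ 349 V, I_p ≈ 5.40 A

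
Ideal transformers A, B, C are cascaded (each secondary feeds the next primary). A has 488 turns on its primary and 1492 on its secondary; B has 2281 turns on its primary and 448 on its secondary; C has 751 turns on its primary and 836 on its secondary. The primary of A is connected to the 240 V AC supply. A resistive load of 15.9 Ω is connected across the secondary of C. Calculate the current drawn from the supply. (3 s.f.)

I_supply ≈ 6.74 A

After A: V = 240.00 × 1492/488 = 733.77 V.
After B: V = 733.77 × 448/2281 = 144.12 V.
After C: V = 144.12 × 836/751 = 160.43 V.
I_load = 160.43/15.9 = 10.090 A, so P_out = 160.43 × 10.090 = 1618.7 W.
All ideal ⇒ P_in = P_out, so I_supply = 1618.7/240 = 6.74 A.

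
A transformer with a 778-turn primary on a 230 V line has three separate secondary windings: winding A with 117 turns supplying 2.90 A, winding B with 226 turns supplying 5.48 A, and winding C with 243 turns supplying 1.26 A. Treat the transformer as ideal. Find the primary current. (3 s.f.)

I_p ≈ 2.42 A

V_A = 230 × 117/778 = 34.589 V; V_B = 230 × 226/778 = 66.812 V; V_C = 230 × 243/778 = 71.838 V.
P_out = V_A I_A + V_B I_B + V_C I_C = 34.589×2.90 + 66.812×5.48 + 71.838×1.26 = 100.31 + 366.13 + 90.516 = 556.95 W.
Ideal ⇒ P_in = P_out, so I_p = P_out/V_p = 556.95/230 = 2.42 A.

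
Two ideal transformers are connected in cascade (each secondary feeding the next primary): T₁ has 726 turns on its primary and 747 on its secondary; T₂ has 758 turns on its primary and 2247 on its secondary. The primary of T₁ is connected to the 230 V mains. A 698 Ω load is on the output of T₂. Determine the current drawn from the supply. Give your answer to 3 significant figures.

After T₁: V = 230.00 × 747/726 = 236.65 V.
After T₂: V = 236.65 × 2247/758 = 701.53 V.
I_load = 701.53/698 = 1.0051 A, so P_out = 701.53 × 1.0051 = 705.08 W.
All ideal ⇒ P_in = P_out, so I_supply = 705.08/230 = 3.07 A.

I_supply ≈ 3.07 A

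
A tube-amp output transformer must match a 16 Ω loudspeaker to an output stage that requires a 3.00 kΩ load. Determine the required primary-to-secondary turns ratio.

N_p/N_s ≈ 13.7

Z_p/Z_s = (N_p/N_s)², so N_p/N_s = √(3000/16) = √188 = 13.7.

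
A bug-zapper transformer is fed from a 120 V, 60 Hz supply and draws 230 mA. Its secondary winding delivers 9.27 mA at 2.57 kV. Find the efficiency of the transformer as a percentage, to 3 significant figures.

η ≈ 86.3%

P_in = 120 × 0.230 = 27.6000 W.
P_out = 2570 × 0.00927 = 23.8239 W.
η = P_out/P_in = 23.8239/27.6000 = 0.863.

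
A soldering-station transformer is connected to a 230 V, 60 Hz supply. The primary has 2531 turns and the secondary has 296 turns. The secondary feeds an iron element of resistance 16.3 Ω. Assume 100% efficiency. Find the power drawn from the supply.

V_s = V_p × N_s/N_p = 230 × 296/2531 = 26.898 V.
I_s = V_s/R = 26.898/16.3 = 1.6502 A.
I_p = I_s × N_s/N_p = 1.6502 × 296/2531 = 0.19299 A.
P = V_p I_p = 230 × 0.19299 = 44.4 W.

P ≈ 44.4 W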